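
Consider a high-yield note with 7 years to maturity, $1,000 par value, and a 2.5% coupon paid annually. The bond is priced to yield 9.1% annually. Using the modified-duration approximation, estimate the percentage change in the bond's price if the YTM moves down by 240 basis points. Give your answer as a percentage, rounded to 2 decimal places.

+14.02%

Periodic yield y = 0.091. Modified duration first:
  t   CF        PV=CF/(1+0.091)^t    t·PV
  1        25.00        22.9148        22.9148
  2        25.00        21.0034        42.0069
  3        25.00        19.2516        57.7547
  4        25.00        17.6458        70.5831
  5        25.00        16.1740        80.8698
  6        25.00        14.8249        88.9493
  7     1,025.00       557.1224     3,899.8567
  Σ                    668.9368     4,262.9353
P = 668.9368; D_Mac = 6.37270 yrs; D_mod = 6.37270/(1+0.091) = 5.84116 yrs.
ΔP/P ≈ -D_mod · Δy = -5.84116 × (-0.024) = +0.140188 = +14.0188%.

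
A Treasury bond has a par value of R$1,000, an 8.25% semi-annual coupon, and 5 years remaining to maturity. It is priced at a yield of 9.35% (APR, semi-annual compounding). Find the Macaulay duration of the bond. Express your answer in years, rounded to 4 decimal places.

4.1755 years

Periodic yield y = 0.04675. Discount each cash flow and weight by its period:
  t   CF        PV=CF/(1+0.04675)^t    t·PV
  1        41.25        39.4077        39.4077
  2        41.25        37.6477        75.2953
  3        41.25        35.9662       107.8987
  4        41.25        34.3599       137.4397
  5        41.25        32.8253       164.1267
  6        41.25        31.3593       188.1557
  7        41.25        29.9587       209.7110
  8        41.25        28.6207       228.9656
  9        41.25        27.3424       246.0819
  10    1,041.25       659.3641     6,593.6413
  Σ                    956.8521     7,990.7236
Price P = Σ PV = 956.8521.
Macaulay duration = Σ(t·PV) / P = 7,990.7236 / 956.8521 = 8.35105 half-year periods.
In years: 8.35105 / 2 = 4.17553 years.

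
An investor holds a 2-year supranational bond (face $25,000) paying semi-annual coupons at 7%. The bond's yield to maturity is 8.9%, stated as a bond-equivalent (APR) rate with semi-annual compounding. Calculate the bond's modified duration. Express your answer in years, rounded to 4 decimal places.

Periodic yield y = 0.0445. First find Macaulay duration:
  t   CF        PV=CF/(1+0.0445)^t    t·PV
  1       875.00       837.7214       837.7214
  2       875.00       802.0310     1,604.0620
  3       875.00       767.8612     2,303.5836
  4    25,875.00    21,739.3513    86,957.4053
  Σ                 24,146.9649    91,702.7723
P = 24,146.9649; Macaulay duration = 91,702.7723 / 24,146.9649 = 3.79769 half-year periods = 1.89885 years.
Modified duration = D_Mac / (1 + y) = 1.89885 / 1.0445 = 1.81795 years.

1.8179 years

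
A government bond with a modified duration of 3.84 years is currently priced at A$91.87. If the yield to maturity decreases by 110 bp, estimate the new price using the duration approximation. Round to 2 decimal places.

Duration approximation: ΔP/P ≈ -D_mod · Δy = -3.84 × (-0.011) = +0.042240.
New price ≈ 91.87 × (1 + 0.042240) = 95.7505888.

A$95.75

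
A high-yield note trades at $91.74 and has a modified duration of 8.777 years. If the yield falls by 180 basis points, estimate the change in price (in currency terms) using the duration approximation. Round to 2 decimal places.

Duration approximation: ΔP/P ≈ -D_mod · Δy = -8.777 × (-0.018) = +0.157986.
ΔP ≈ 91.74 × (+0.157986) = +14.49363564.

+$14.49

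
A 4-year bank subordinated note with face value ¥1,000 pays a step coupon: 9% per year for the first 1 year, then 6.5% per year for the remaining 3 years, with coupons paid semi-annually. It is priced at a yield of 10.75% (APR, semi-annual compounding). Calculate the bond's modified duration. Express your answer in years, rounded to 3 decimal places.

Periodic yield y = 0.05375. First find Macaulay duration:
  t   CF        PV=CF/(1+0.05375)^t    t·PV
  1        45.00        42.7046        42.7046
  2        45.00        40.5263        81.0527
  3        32.50        27.7761        83.3282
  4        32.50        26.3592       105.4370
  5        32.50        25.0147       125.0735
  6        32.50        23.7387       142.4325
  7        32.50        22.5279       157.6951
  8     1,032.50       679.1870     5,433.4959
  Σ                    887.8346     6,171.2196
P = 887.8346; Macaulay duration = 6,171.2196 / 887.8346 = 6.95087 half-year periods = 3.47543 years.
Modified duration = D_Mac / (1 + y) = 3.47543 / 1.05375 = 3.29816 years.

3.298 years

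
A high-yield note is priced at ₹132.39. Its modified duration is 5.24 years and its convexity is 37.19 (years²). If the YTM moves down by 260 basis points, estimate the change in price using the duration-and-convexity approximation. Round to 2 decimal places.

Duration effect: -D_mod·Δy = -5.24 × (-0.026) = +0.136240
Convexity effect: ½·C·(Δy)² = 0.5 × 37.19 × (-0.026)² = +0.01257022
ΔP/P ≈ +0.136240 + 0.01257022 = +0.14881022
ΔP ≈ 132.39 × (+0.14881022) = +19.7009850258.

+₹19.70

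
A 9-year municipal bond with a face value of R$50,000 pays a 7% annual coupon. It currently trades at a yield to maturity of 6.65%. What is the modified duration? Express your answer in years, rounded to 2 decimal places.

Periodic yield y = 0.0665. First find Macaulay duration:
  t   CF        PV=CF/(1+0.0665)^t    t·PV
  1     3,500.00     3,281.7628     3,281.7628
  2     3,500.00     3,077.1334     6,154.2668
  3     3,500.00     2,885.2634     8,655.7902
  4     3,500.00     2,705.3571    10,821.4286
  5     3,500.00     2,536.6687    12,683.3434
  6     3,500.00     2,378.4985    14,270.9911
  7     3,500.00     2,230.1908    15,611.3358
  8     3,500.00     2,091.1306    16,729.0451
  9    53,500.00    29,971.3320   269,741.9877
  Σ                 51,157.3373   357,949.9514
P = 51,157.3373; Macaulay duration = 357,949.9514 / 51,157.3373 = 6.99704 years.
Modified duration = D_Mac / (1 + y) = 6.99704 / 1.0665 = 6.56075 years.

6.56 years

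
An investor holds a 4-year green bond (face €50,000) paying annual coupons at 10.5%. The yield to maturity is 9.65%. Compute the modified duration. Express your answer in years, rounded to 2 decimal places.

3.17 years

Periodic yield y = 0.0965. First find Macaulay duration:
  t   CF        PV=CF/(1+0.0965)^t    t·PV
  1     5,250.00     4,787.9617     4,787.9617
  2     5,250.00     4,366.5861     8,733.1723
  3     5,250.00     3,982.2947    11,946.8841
  4    55,250.00    38,220.6209   152,882.4837
  Σ                 51,357.4635   178,350.5018
P = 51,357.4635; Macaulay duration = 178,350.5018 / 51,357.4635 = 3.47273 years.
Modified duration = D_Mac / (1 + y) = 3.47273 / 1.0965 = 3.16710 years.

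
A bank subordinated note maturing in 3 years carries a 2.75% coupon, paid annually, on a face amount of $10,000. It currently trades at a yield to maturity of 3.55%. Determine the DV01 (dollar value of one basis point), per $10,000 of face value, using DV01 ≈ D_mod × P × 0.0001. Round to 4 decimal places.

Periodic yield y = 0.0355.
  t   CF        PV=CF/(1+0.0355)^t    t·PV
  1       275.00       265.5722       265.5722
  2       275.00       256.4676       512.9352
  3    10,275.00     9,254.0432    27,762.1295
  Σ                  9,776.0829    28,540.6369
P = 9,776.0829; D_Mac = 2.91943 yrs; D_mod = 2.81935 yrs.
DV01 ≈ 2.81935 × 9,776.0829 × 0.0001 = 2.756218.

$2.7562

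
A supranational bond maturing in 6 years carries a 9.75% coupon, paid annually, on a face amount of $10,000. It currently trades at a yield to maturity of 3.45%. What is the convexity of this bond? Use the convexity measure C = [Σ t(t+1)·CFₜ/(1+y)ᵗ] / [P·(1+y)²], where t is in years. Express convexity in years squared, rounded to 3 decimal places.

With y = 0.0345:
  t   CF        PV=CF/(1+0.0345)^t    t·PV        t(t+1)·PV
  1       975.00       942.4843       942.4843       1,884.9686
  2       975.00       911.0530     1,822.1059       5,466.3178
  3       975.00       880.6699     2,642.0096      10,568.0383
  4       975.00       851.3000     3,405.2000      17,026.0001
  5       975.00       822.9096     4,114.5481      24,687.2887
  6    10,975.00     8,954.0921    53,724.5528     376,071.8697
  Σ                 13,362.5089    66,650.9007     435,704.4831
P = 13,362.5089.
Convexity = Σ t(t+1)·PV / [P·(1+y)²] = 435,704.4831 / (13,362.5089 × 1.070190) = 30.46794.

30.468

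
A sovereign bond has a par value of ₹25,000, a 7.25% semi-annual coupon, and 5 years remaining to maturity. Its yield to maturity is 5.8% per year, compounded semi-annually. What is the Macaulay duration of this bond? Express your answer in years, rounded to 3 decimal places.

Periodic yield y = 0.029. Discount each cash flow and weight by its period:
  t   CF        PV=CF/(1+0.029)^t    t·PV
  1       906.25       880.7094       880.7094
  2       906.25       855.8887     1,711.7773
  3       906.25       831.7674     2,495.3022
  4       906.25       808.3259     3,233.3038
  5       906.25       785.5451     3,927.7257
  6       906.25       763.4064     4,580.4381
  7       906.25       741.8915     5,193.2405
  8       906.25       720.9830     5,767.8640
  9       906.25       700.6637     6,305.9737
  10   25,906.25    19,464.8385   194,648.3849
  Σ                 26,554.0197   228,744.7197
Price P = Σ PV = 26,554.0197.
Macaulay duration = Σ(t·PV) / P = 228,744.7197 / 26,554.0197 = 8.61432 half-year periods.
In years: 8.61432 / 2 = 4.30716 years.

4.307 years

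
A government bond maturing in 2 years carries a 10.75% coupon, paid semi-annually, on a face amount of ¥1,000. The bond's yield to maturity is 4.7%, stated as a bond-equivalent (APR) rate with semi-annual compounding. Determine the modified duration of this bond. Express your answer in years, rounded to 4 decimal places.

1.8180 years

Periodic yield y = 0.0235. First find Macaulay duration:
  t   CF        PV=CF/(1+0.0235)^t    t·PV
  1        53.75        52.5159        52.5159
  2        53.75        51.3101       102.6202
  3        53.75        50.1320       150.3960
  4     1,053.75       960.2542     3,841.0167
  Σ                  1,114.2121     4,146.5487
P = 1,114.2121; Macaulay duration = 4,146.5487 / 1,114.2121 = 3.72151 half-year periods = 1.86075 years.
Modified duration = D_Mac / (1 + y) = 1.86075 / 1.0235 = 1.81803 years.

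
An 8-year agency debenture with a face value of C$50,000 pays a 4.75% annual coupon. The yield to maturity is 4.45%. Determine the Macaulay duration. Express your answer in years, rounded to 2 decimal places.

6.85 years

Periodic yield y = 0.0445. Discount each cash flow and weight by its year:
  t   CF        PV=CF/(1+0.0445)^t    t·PV
  1     2,375.00     2,273.8152     2,273.8152
  2     2,375.00     2,176.9413     4,353.8827
  3     2,375.00     2,084.1947     6,252.5840
  4     2,375.00     1,995.3994     7,981.5976
  5     2,375.00     1,910.3872     9,551.9358
  6     2,375.00     1,828.9968    10,973.9809
  7     2,375.00     1,751.0740    12,257.5181
  8    52,375.00    36,970.5985   295,764.7882
  Σ                 50,991.4071   349,410.1025
Price P = Σ PV = 50,991.4071.
Macaulay duration = Σ(t·PV) / P = 349,410.1025 / 50,991.4071 = 6.85233 years.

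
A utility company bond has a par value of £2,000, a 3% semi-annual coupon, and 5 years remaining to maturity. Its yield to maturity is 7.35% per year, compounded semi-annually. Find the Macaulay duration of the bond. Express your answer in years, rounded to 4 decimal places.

Periodic yield y = 0.03675. Discount each cash flow and weight by its period:
  t   CF        PV=CF/(1+0.03675)^t    t·PV
  1        30.00        28.9366        28.9366
  2        30.00        27.9109        55.8217
  3        30.00        26.9215        80.7645
  4        30.00        25.9672       103.8688
  5        30.00        25.0467       125.2337
  6        30.00        24.1589       144.9533
  7        30.00        23.3025       163.1177
  8        30.00        22.4765       179.8121
  9        30.00        21.6798       195.1180
  10    2,030.00     1,414.9973    14,149.9726
  Σ                  1,641.3978    15,227.5989
Price P = Σ PV = 1,641.3978.
Macaulay duration = Σ(t·PV) / P = 15,227.5989 / 1,641.3978 = 9.27721 half-year periods.
In years: 9.27721 / 2 = 4.63861 years.

4.6386 years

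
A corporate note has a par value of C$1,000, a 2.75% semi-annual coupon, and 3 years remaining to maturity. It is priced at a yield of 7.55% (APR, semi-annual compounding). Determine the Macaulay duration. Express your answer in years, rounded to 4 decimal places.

Periodic yield y = 0.03775. Discount each cash flow and weight by its period:
  t   CF        PV=CF/(1+0.03775)^t    t·PV
  1        13.75        13.2498        13.2498
  2        13.75        12.7678        25.5357
  3        13.75        12.3034        36.9101
  4        13.75        11.8558        47.4233
  5        13.75        11.4245        57.1227
  6     1,013.75       811.6605     4,869.9630
  Σ                    873.2619     5,050.2047
Price P = Σ PV = 873.2619.
Macaulay duration = Σ(t·PV) / P = 5,050.2047 / 873.2619 = 5.78315 half-year periods.
In years: 5.78315 / 2 = 2.89158 years.

2.8916 years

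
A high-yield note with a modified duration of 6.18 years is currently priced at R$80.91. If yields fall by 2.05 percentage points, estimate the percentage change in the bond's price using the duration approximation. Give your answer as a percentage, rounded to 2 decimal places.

Duration approximation: ΔP/P ≈ -D_mod · Δy = -6.18 × (-0.0205) = +0.126690.
As a percentage: +12.6690%.

+12.67%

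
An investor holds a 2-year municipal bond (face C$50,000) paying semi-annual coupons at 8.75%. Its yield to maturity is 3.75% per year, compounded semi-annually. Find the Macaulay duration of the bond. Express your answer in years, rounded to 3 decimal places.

Periodic yield y = 0.01875. Discount each cash flow and weight by its period:
  t   CF        PV=CF/(1+0.01875)^t    t·PV
  1     2,187.50     2,147.2393     2,147.2393
  2     2,187.50     2,107.7195     4,215.4390
  3     2,187.50     2,068.9271     6,206.7814
  4    52,187.50    48,450.2482   193,800.9926
  Σ                 54,774.1341   206,370.4524
Price P = Σ PV = 54,774.1341.
Macaulay duration = Σ(t·PV) / P = 206,370.4524 / 54,774.1341 = 3.76766 half-year periods.
In years: 3.76766 / 2 = 1.88383 years.

1.884 years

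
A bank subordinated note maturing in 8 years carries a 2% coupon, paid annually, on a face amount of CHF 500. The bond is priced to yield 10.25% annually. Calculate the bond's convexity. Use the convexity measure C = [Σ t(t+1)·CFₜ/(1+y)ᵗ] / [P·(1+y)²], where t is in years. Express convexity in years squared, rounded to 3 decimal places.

With y = 0.1025:
  t   CF        PV=CF/(1+0.1025)^t    t·PV        t(t+1)·PV
  1        10.00         9.0703         9.0703          18.1406
  2        10.00         8.2270        16.4540          49.3621
  3        10.00         7.4622        22.3865          89.5458
  4        10.00         6.7684        27.0736         135.3679
  5        10.00         6.1391        30.6957         184.1740
  6        10.00         5.5684        33.4102         233.8717
  7        10.00         5.0507        35.3548         282.8381
  8       510.00       233.6369     1,869.0950      16,821.8551
  Σ                    281.9229     2,043.5401      17,815.1553
P = 281.9229.
Convexity = Σ t(t+1)·PV / [P·(1+y)²] = 17,815.1553 / (281.9229 × 1.215506) = 51.98787.

51.988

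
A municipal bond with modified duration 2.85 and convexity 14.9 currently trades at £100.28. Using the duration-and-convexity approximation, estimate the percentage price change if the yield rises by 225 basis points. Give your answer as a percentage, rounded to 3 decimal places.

Duration effect: -D_mod·Δy = -2.85 × (+0.0225) = -0.064125
Convexity effect: ½·C·(Δy)² = 0.5 × 14.9 × (0.0225)² = +0.0037715625
ΔP/P ≈ -0.064125 + 0.0037715625 = -0.0603534375
= -6.03534375%.

-6.035%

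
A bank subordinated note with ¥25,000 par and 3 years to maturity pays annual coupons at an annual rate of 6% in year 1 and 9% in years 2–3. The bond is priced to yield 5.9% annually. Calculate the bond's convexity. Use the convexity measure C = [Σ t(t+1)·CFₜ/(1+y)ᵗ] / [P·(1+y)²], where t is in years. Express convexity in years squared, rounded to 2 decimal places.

With y = 0.059:
  t   CF        PV=CF/(1+0.059)^t    t·PV        t(t+1)·PV
  1     1,500.00     1,416.4306     1,416.4306       2,832.8612
  2     2,250.00     2,006.2756     4,012.5513      12,037.6538
  3    27,250.00    22,944.5015    68,833.5045     275,334.0179
  Σ                 26,367.2077    74,262.4863     290,204.5328
P = 26,367.2077.
Convexity = Σ t(t+1)·PV / [P·(1+y)²] = 290,204.5328 / (26,367.2077 × 1.121481) = 9.81405.

9.81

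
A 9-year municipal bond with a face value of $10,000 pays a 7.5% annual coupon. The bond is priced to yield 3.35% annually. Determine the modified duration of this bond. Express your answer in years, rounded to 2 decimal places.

6.93 years

Periodic yield y = 0.0335. First find Macaulay duration:
  t   CF        PV=CF/(1+0.0335)^t    t·PV
  1       750.00       725.6894       725.6894
  2       750.00       702.1668     1,404.3336
  3       750.00       679.4067     2,038.2201
  4       750.00       657.3843     2,629.5373
  5       750.00       636.0758     3,180.3789
  6       750.00       615.4579     3,692.7476
  7       750.00       595.5084     4,168.5588
  8       750.00       576.2055     4,609.6442
  9    10,750.00     7,991.2393    71,921.1536
  Σ                 13,179.1342    94,370.2636
P = 13,179.1342; Macaulay duration = 94,370.2636 / 13,179.1342 = 7.16058 years.
Modified duration = D_Mac / (1 + y) = 7.16058 / 1.0335 = 6.92848 years.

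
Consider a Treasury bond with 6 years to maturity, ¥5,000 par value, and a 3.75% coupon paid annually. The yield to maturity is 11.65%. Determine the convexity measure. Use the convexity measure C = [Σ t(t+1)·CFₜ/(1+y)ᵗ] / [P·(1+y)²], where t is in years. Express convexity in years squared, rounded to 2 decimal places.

28.89

With y = 0.1165:
  t   CF        PV=CF/(1+0.1165)^t    t·PV        t(t+1)·PV
  1       187.50       167.9355       167.9355         335.8710
  2       187.50       150.4125       300.8249         902.4748
  3       187.50       134.7178       404.1535       1,616.6140
  4       187.50       120.6608       482.6434       2,413.2169
  5       187.50       108.0706       540.3531       3,242.1185
  6     5,187.50     2,677.9702    16,067.8214     112,474.7498
  Σ                  3,359.7675    17,963.7318     120,985.0450
P = 3,359.7675.
Convexity = Σ t(t+1)·PV / [P·(1+y)²] = 120,985.0450 / (3,359.7675 × 1.246572) = 28.88717.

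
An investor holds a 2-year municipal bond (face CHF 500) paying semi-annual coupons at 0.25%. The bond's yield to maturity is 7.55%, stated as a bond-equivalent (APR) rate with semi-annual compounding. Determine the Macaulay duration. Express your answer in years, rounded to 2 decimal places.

Periodic yield y = 0.03775. Discount each cash flow and weight by its period:
  t   CF        PV=CF/(1+0.03775)^t    t·PV
  1        0.625         0.6023         0.6023
  2        0.625         0.5804         1.1607
  3        0.625         0.5592         1.6777
  4      500.625       431.6598     1,726.6390
  Σ                    433.4016     1,730.0798
Price P = Σ PV = 433.4016.
Macaulay duration = Σ(t·PV) / P = 1,730.0798 / 433.4016 = 3.99186 half-year periods.
In years: 3.99186 / 2 = 1.99593 years.

2.00 years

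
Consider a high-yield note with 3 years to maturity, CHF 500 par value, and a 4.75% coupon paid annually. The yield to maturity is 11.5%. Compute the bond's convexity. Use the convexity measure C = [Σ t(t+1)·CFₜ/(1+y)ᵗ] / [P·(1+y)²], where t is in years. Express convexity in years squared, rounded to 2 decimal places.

With y = 0.115:
  t   CF        PV=CF/(1+0.115)^t    t·PV        t(t+1)·PV
  1        23.75        21.3004        21.3004          42.6009
  2        23.75        19.1035        38.2071         114.6212
  3       523.75       377.8326     1,133.4978       4,533.9913
  Σ                    418.2366     1,193.0053       4,691.2134
P = 418.2366.
Convexity = Σ t(t+1)·PV / [P·(1+y)²] = 4,691.2134 / (418.2366 × 1.243225) = 9.02222.

9.02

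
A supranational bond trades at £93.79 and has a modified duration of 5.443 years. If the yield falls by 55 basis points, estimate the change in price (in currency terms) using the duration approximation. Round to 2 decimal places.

+£2.81

Duration approximation: ΔP/P ≈ -D_mod · Δy = -5.443 × (-0.0055) = +0.0299365.
ΔP ≈ 93.79 × (+0.0299365) = +2.807744335.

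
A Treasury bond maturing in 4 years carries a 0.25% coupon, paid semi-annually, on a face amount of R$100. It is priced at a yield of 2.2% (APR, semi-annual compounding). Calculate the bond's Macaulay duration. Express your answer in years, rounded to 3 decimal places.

Periodic yield y = 0.011. Discount each cash flow and weight by its period:
  t   CF        PV=CF/(1+0.011)^t    t·PV
  1        0.125         0.1236         0.1236
  2        0.125         0.1223         0.2446
  3        0.125         0.1210         0.3629
  4        0.125         0.1196         0.4786
  5        0.125         0.1183         0.5917
  6        0.125         0.1171         0.7024
  7        0.125         0.1158         0.8105
  8      100.125        91.7346       733.8770
  Σ                     92.5724       737.1913
Price P = Σ PV = 92.5724.
Macaulay duration = Σ(t·PV) / P = 737.1913 / 92.5724 = 7.96341 half-year periods.
In years: 7.96341 / 2 = 3.98170 years.

3.982 years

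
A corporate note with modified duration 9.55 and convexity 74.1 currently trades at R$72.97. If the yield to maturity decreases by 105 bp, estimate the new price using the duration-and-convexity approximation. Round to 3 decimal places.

Duration effect: -D_mod·Δy = -9.55 × (-0.0105) = +0.100275
Convexity effect: ½·C·(Δy)² = 0.5 × 74.1 × (-0.0105)² = +0.0040847625
ΔP/P ≈ +0.100275 + 0.0040847625 = +0.1043597625
New price ≈ 72.97 × (1 + 0.1043597625) = 80.585131869625.

R$80.585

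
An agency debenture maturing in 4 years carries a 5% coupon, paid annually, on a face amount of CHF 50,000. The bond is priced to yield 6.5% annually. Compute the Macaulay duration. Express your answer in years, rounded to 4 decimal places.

3.7149 years

Periodic yield y = 0.065. Discount each cash flow and weight by its year:
  t   CF        PV=CF/(1+0.065)^t    t·PV
  1     2,500.00     2,347.4178     2,347.4178
  2     2,500.00     2,204.1482     4,408.2964
  3     2,500.00     2,069.6227     6,208.8682
  4    52,500.00    40,809.4623   163,237.8491
  Σ                 47,430.6510   176,202.4315
Price P = Σ PV = 47,430.6510.
Macaulay duration = Σ(t·PV) / P = 176,202.4315 / 47,430.6510 = 3.71495 years.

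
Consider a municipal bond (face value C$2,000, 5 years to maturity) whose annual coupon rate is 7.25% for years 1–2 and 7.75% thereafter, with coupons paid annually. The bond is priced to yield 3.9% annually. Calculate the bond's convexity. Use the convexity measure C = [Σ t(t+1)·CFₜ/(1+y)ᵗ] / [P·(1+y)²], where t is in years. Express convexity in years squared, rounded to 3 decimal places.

With y = 0.039:
  t   CF        PV=CF/(1+0.039)^t    t·PV        t(t+1)·PV
  1       145.00       139.5573       139.5573         279.1145
  2       145.00       134.3188       268.6377         805.9130
  3       155.00       138.1927       414.5781       1,658.3122
  4       155.00       133.0055       532.0219       2,660.1094
  5     2,155.00     1,779.7932     8,898.9659      53,393.7952
  Σ                  2,324.8674    10,253.7607      58,797.2444
P = 2,324.8674.
Convexity = Σ t(t+1)·PV / [P·(1+y)²] = 58,797.2444 / (2,324.8674 × 1.079521) = 23.42759.

23.428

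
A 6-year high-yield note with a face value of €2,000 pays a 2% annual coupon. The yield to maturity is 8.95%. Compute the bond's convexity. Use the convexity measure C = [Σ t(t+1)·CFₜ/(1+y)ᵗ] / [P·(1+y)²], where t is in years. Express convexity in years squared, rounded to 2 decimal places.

32.60

With y = 0.0895:
  t   CF        PV=CF/(1+0.0895)^t    t·PV        t(t+1)·PV
  1        40.00        36.7141        36.7141          73.4282
  2        40.00        33.6981        67.3962         202.1887
  3        40.00        30.9299        92.7897         371.1586
  4        40.00        28.3891       113.5563         567.7813
  5        40.00        26.0570       130.2848         781.7089
  6     2,040.00     1,219.7386     7,318.4315      51,229.0203
  Σ                  1,375.5267     7,759.1725      53,225.2859
P = 1,375.5267.
Convexity = Σ t(t+1)·PV / [P·(1+y)²] = 53,225.2859 / (1,375.5267 × 1.187010) = 32.59827.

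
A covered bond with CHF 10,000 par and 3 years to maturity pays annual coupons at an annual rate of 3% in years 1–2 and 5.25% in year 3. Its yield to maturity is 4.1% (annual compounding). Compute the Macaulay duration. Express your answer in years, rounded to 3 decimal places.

2.914 years

Periodic yield y = 0.041. Discount each cash flow and weight by its year:
  t   CF        PV=CF/(1+0.041)^t    t·PV
  1       300.00       288.1844       288.1844
  2       300.00       276.8342       553.6685
  3    10,525.00     9,329.7481    27,989.2442
  Σ                  9,894.7667    28,831.0971
Price P = Σ PV = 9,894.7667.
Macaulay duration = Σ(t·PV) / P = 28,831.0971 / 9,894.7667 = 2.91377 years.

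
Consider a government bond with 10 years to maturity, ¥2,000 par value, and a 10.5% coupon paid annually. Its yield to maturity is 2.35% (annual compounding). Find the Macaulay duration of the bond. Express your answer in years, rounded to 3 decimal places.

7.472 years

Periodic yield y = 0.0235. Discount each cash flow and weight by its year:
  t   CF        PV=CF/(1+0.0235)^t    t·PV
  1       210.00       205.1783       205.1783
  2       210.00       200.4673       400.9347
  3       210.00       195.8645       587.5935
  4       210.00       191.3674       765.4695
  5       210.00       186.9735       934.8675
  6       210.00       182.6805     1,096.0831
  7       210.00       178.4861     1,249.4026
  8       210.00       174.3880     1,395.1037
  9       210.00       170.3839     1,533.4555
  10    2,210.00     1,751.9181    17,519.1812
  Σ                  3,437.7077    25,687.2696
Price P = Σ PV = 3,437.7077.
Macaulay duration = Σ(t·PV) / P = 25,687.2696 / 3,437.7077 = 7.47221 years.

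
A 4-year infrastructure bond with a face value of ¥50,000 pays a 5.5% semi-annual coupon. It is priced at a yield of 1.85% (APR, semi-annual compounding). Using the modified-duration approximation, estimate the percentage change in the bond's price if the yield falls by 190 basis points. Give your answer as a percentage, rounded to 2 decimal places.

Periodic yield y = 0.00925. Modified duration first:
  t   CF        PV=CF/(1+0.00925)^t    t·PV
  1     1,375.00     1,362.3978     1,362.3978
  2     1,375.00     1,349.9111     2,699.8223
  3     1,375.00     1,337.5389     4,012.6167
  4     1,375.00     1,325.2801     5,301.1203
  5     1,375.00     1,313.1336     6,565.6679
  6     1,375.00     1,301.0984     7,806.5905
  7     1,375.00     1,289.1736     9,024.2150
  8    51,375.00    47,726.7400   381,813.9196
  Σ                 57,005.2735   418,586.3501
P = 57,005.2735; D_Mac = 7.34294 half-year periods = 3.67147 yrs; D_mod = 3.67147/(1+0.00925) = 3.63782 yrs.
ΔP/P ≈ -D_mod · Δy = -3.63782 × (-0.019) = +0.069119 = +6.9119%.

+6.91%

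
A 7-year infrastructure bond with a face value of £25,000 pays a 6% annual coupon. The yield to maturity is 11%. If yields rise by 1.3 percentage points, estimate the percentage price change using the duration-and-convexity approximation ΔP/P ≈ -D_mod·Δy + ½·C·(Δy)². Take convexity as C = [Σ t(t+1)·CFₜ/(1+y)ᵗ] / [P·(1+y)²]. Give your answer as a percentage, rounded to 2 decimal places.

With y = 0.11:
  t   CF        PV=CF/(1+0.11)^t    t·PV        t(t+1)·PV
  1     1,500.00     1,351.3514     1,351.3514       2,702.7027
  2     1,500.00     1,217.4336     2,434.8673       7,304.6019
  3     1,500.00     1,096.7871     3,290.3612      13,161.4449
  4     1,500.00       988.0965     3,952.3858      19,761.9292
  5     1,500.00       890.1770     4,450.8850      26,705.3098
  6     1,500.00       801.9613     4,811.7675      33,682.3727
  7    26,500.00    12,763.9479    89,347.6352     714,781.0818
  Σ                 19,109.7547   109,639.2534     818,099.4429
P = 19,109.7547; D_Mac = 5.73734 yrs; D_mod = 5.16878 yrs; C = 34.74602.
Duration effect: -5.16878 × (+0.013) = -0.067194
Convexity effect: 0.5 × 34.74602 × (0.013)² = +0.0029360
ΔP/P ≈ -0.067194 + 0.0029360 = -0.064258 = -6.4258%.

-6.43%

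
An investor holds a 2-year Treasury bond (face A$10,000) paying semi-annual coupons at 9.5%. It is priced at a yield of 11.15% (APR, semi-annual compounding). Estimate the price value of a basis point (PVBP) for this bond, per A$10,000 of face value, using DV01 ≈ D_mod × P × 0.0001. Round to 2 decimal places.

Periodic yield y = 0.05575.
  t   CF        PV=CF/(1+0.05575)^t    t·PV
  1       475.00       449.9171       449.9171
  2       475.00       426.1588       852.3175
  3       475.00       403.6550     1,210.9650
  4    10,475.00     8,431.5937    33,726.3748
  Σ                  9,711.3246    36,239.5745
P = 9,711.3246; D_Mac = 3.73168 half-year periods = 1.86584 yrs; D_mod = 1.76731 yrs.
DV01 ≈ 1.76731 × 9,711.3246 × 0.0001 = 1.716295.

A$1.72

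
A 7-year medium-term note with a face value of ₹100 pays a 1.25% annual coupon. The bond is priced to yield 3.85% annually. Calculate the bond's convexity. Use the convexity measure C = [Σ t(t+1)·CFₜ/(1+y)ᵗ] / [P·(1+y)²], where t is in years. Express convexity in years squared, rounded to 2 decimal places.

49.16

With y = 0.0385:
  t   CF        PV=CF/(1+0.0385)^t    t·PV        t(t+1)·PV
  1         1.25         1.2037         1.2037           2.4073
  2         1.25         1.1590         2.3181           6.9542
  3         1.25         1.1161         3.3482          13.3928
  4         1.25         1.0747         4.2988          21.4938
  5         1.25         1.0349         5.1743          31.0455
  6         1.25         0.9965         5.9789          41.8524
  7       101.25        77.7230       544.0610       4,352.4877
  Σ                     84.3078       566.3828       4,469.6338
P = 84.3078.
Convexity = Σ t(t+1)·PV / [P·(1+y)²] = 4,469.6338 / (84.3078 × 1.078482) = 49.15767.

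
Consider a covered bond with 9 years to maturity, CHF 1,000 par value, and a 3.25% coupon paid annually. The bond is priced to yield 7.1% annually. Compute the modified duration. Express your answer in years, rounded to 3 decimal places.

Periodic yield y = 0.071. First find Macaulay duration:
  t   CF        PV=CF/(1+0.071)^t    t·PV
  1        32.50        30.3455        30.3455
  2        32.50        28.3338        56.6675
  3        32.50        26.4554        79.3663
  4        32.50        24.7016        98.8065
  5        32.50        23.0641       115.3204
  6        32.50        21.5351       129.2105
  7        32.50        20.1075       140.7522
  8        32.50        18.7745       150.1957
  9     1,032.50       556.9098     5,012.1878
  Σ                    750.2271     5,812.8523
P = 750.2271; Macaulay duration = 5,812.8523 / 750.2271 = 7.74812 years.
Modified duration = D_Mac / (1 + y) = 7.74812 / 1.071 = 7.23448 years.

7.234 years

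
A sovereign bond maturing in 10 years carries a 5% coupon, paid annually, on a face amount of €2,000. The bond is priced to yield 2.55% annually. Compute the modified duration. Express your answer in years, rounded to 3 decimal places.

Periodic yield y = 0.0255. First find Macaulay duration:
  t   CF        PV=CF/(1+0.0255)^t    t·PV
  1       100.00        97.5134        97.5134
  2       100.00        95.0886       190.1773
  3       100.00        92.7242       278.1725
  4       100.00        90.4185       361.6740
  5       100.00        88.1702       440.8508
  6       100.00        85.9777       515.8664
  7       100.00        83.8398       586.8788
  8       100.00        81.7551       654.0405
  9       100.00        79.7222       717.4994
  10    2,100.00     1,632.5356    16,325.3555
  Σ                  2,427.7452    20,168.0287
P = 2,427.7452; Macaulay duration = 20,168.0287 / 2,427.7452 = 8.30731 years.
Modified duration = D_Mac / (1 + y) = 8.30731 / 1.0255 = 8.10074 years.

8.101 years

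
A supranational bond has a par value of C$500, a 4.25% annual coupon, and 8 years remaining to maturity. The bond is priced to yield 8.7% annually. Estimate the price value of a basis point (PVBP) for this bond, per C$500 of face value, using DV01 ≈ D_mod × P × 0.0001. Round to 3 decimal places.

C$0.233

Periodic yield y = 0.087.
  t   CF        PV=CF/(1+0.087)^t    t·PV
  1        21.25        19.5492        19.5492
  2        21.25        17.9846        35.9691
  3        21.25        16.5451        49.6354
  4        21.25        15.2209        60.8837
  5        21.25        14.0027        70.0134
  6        21.25        12.8820        77.2917
  7        21.25        11.8509        82.9565
  8       521.25       267.4297     2,139.4380
  Σ                    375.4651     2,535.7370
P = 375.4651; D_Mac = 6.75359 yrs; D_mod = 6.21305 yrs.
DV01 ≈ 6.21305 × 375.4651 × 0.0001 = 0.233278.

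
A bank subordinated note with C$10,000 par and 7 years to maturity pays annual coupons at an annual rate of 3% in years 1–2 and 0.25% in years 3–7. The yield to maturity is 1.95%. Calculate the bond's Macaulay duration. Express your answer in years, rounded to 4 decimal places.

6.6353 years

Periodic yield y = 0.0195. Discount each cash flow and weight by its year:
  t   CF        PV=CF/(1+0.0195)^t    t·PV
  1       300.00       294.2619       294.2619
  2       300.00       288.6335       577.2671
  3        25.00        23.5927        70.7782
  4        25.00        23.1415        92.5659
  5        25.00        22.6989       113.4943
  6        25.00        22.2647       133.5881
  7    10,025.00     8,757.3714    61,301.6001
  Σ                  9,431.9646    62,583.5556
Price P = Σ PV = 9,431.9646.
Macaulay duration = Σ(t·PV) / P = 62,583.5556 / 9,431.9646 = 6.63526 years.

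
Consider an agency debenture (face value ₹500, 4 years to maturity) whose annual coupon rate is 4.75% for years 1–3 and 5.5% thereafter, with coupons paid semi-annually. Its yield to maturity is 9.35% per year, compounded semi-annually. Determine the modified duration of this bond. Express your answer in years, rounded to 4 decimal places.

3.4948 years

Periodic yield y = 0.04675. First find Macaulay duration:
  t   CF        PV=CF/(1+0.04675)^t    t·PV
  1       11.875        11.3446        11.3446
  2       11.875        10.8380        21.6759
  3       11.875        10.3539        31.0618
  4       11.875         9.8915        39.5660
  5       11.875         9.4497        47.2486
  6       11.875         9.0277        54.1660
  7       13.750         9.9862        69.9037
  8      513.750       356.4578     2,851.6621
  Σ                    427.3494     3,126.6287
P = 427.3494; Macaulay duration = 3,126.6287 / 427.3494 = 7.31633 half-year periods = 3.65816 years.
Modified duration = D_Mac / (1 + y) = 3.65816 / 1.04675 = 3.49478 years.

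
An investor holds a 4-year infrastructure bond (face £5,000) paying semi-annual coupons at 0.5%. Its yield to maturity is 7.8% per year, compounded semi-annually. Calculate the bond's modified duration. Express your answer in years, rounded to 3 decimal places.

3.810 years

Periodic yield y = 0.039. First find Macaulay duration:
  t   CF        PV=CF/(1+0.039)^t    t·PV
  1        12.50        12.0308        12.0308
  2        12.50        11.5792        23.1584
  3        12.50        11.1446        33.4337
  4        12.50        10.7262        42.9050
  5        12.50        10.3236        51.6181
  6        12.50         9.9361        59.6167
  7        12.50         9.5632        66.9421
  8     5,012.50     3,690.8807    29,527.0454
  Σ                  3,766.1844    29,816.7503
P = 3,766.1844; Macaulay duration = 29,816.7503 / 3,766.1844 = 7.91697 half-year periods = 3.95848 years.
Modified duration = D_Mac / (1 + y) = 3.95848 / 1.039 = 3.80990 years.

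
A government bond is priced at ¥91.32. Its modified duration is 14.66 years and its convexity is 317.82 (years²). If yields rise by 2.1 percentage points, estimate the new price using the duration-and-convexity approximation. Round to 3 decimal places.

¥69.606

Duration effect: -D_mod·Δy = -14.66 × (+0.021) = -0.307860
Convexity effect: ½·C·(Δy)² = 0.5 × 317.82 × (0.021)² = +0.07007931
ΔP/P ≈ -0.307860 + 0.07007931 = -0.23778069
New price ≈ 91.32 × (1 - 0.23778069) = 69.6058673892.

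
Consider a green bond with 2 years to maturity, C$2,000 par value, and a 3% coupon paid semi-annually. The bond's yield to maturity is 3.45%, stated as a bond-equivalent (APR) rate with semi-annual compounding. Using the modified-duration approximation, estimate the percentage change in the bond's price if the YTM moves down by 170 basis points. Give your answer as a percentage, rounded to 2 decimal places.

Periodic yield y = 0.01725. Modified duration first:
  t   CF        PV=CF/(1+0.01725)^t    t·PV
  1        30.00        29.4913        29.4913
  2        30.00        28.9912        57.9824
  3        30.00        28.4996        85.4987
  4     2,030.00     1,895.7682     7,583.0730
  Σ                  1,982.7503     7,756.0453
P = 1,982.7503; D_Mac = 3.91176 half-year periods = 1.95588 yrs; D_mod = 1.95588/(1+0.01725) = 1.92271 yrs.
ΔP/P ≈ -D_mod · Δy = -1.92271 × (-0.017) = +0.032686 = +3.2686%.

+3.27%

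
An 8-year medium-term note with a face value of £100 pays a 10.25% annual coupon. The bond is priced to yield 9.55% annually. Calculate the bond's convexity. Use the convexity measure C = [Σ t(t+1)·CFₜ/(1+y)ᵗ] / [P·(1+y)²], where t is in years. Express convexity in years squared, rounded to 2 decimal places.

With y = 0.0955:
  t   CF        PV=CF/(1+0.0955)^t    t·PV        t(t+1)·PV
  1        10.25         9.3565         9.3565          18.7129
  2        10.25         8.5408        17.0816          51.2449
  3        10.25         7.7963        23.3888          93.5552
  4        10.25         7.1166        28.4665         142.3326
  5        10.25         6.4962        32.4812         194.8872
  6        10.25         5.9299        35.5796         249.0571
  7        10.25         5.4130        37.8909         303.1274
  8       110.25        53.1471       425.1768       3,826.5909
  Σ                    103.7964       609.4219       4,879.5082
P = 103.7964.
Convexity = Σ t(t+1)·PV / [P·(1+y)²] = 4,879.5082 / (103.7964 × 1.200120) = 39.17138.

39.17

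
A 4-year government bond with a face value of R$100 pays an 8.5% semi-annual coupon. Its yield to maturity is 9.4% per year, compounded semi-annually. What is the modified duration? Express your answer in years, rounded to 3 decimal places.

Periodic yield y = 0.047. First find Macaulay duration:
  t   CF        PV=CF/(1+0.047)^t    t·PV
  1         4.25         4.0592         4.0592
  2         4.25         3.8770         7.7540
  3         4.25         3.7030        11.1089
  4         4.25         3.5367        14.1469
  5         4.25         3.3780        16.8898
  6         4.25         3.2263        19.3580
  7         4.25         3.0815        21.5705
  8       104.25        72.1943       577.5540
  Σ                     97.0560       672.4413
P = 97.0560; Macaulay duration = 672.4413 / 97.0560 = 6.92839 half-year periods = 3.46419 years.
Modified duration = D_Mac / (1 + y) = 3.46419 / 1.047 = 3.30869 years.

3.309 years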